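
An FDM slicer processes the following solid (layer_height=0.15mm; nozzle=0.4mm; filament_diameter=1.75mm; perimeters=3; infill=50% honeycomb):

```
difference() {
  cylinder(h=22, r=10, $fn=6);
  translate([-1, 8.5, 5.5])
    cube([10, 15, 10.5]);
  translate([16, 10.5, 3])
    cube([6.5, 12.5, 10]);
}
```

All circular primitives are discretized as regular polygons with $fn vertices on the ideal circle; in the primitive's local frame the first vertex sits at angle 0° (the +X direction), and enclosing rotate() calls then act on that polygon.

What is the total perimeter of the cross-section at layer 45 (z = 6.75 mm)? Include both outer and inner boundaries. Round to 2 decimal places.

At z = 6.75 mm: the cylinder: section is a regular 6-gon, circumradius r=10 (perimeter = 2·6·10.000·sin(180°/6) = 60.00 mm); the 10×15 cube at (-1, 8.5) contributes its full rectangle (perimeter 50.00 mm); the 6.5×12.5 cube at (16, 10.5) contributes its full rectangle (perimeter 38.00 mm); Taking the first minus the rest: starting from the r=10 cylinder, the 10×15 cube at (-1, 8.5) partially overlaps it — only the 0.97 mm² overlap (of its 150.00 mm²) is removed, clipping the outline; the 6.5×12.5 cube at (16, 10.5) misses the remaining region (no effect) — boundary = 60.07 mm. Overall, the cross-section is a single solid region. Total boundary length (outer) = 60.07 mm.

60.07 mm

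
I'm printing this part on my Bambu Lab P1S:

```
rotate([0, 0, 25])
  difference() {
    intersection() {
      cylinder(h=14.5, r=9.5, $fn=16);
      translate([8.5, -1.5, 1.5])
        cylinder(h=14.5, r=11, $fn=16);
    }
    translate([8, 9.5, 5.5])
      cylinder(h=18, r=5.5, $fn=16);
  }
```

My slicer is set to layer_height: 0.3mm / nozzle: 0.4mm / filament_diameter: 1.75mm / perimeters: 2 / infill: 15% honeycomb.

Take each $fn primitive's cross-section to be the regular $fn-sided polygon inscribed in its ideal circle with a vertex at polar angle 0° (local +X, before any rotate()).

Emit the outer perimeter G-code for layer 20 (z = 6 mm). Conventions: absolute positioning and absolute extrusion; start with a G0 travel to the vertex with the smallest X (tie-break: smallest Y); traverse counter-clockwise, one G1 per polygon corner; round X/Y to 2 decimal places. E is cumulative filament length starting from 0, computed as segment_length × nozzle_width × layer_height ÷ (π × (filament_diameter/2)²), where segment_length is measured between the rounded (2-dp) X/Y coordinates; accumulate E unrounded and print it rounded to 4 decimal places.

At z = 6 mm: the cylinder: section is a regular 16-gon, circumradius r=9.5; the r=11 cylinder at (8.5, -1.5) contributes a regular 16-gon of circumradius 11; After intersecting: the r=11 cylinder at (8.5, -1.5) partially overlaps the r=9.5 cylinder; clipping to the common part keeps 151.24 mm² — 1 connected region; the r=5.5 cylinder at (8, 9.5) gives a regular 16-gon of circumradius 5.5 (constant along its height); Subtracting the remaining from the first: starting from that combined region, the r=5.5 cylinder at (8, 9.5) partially overlaps it — only the 11.51 mm² overlap (of its 92.61 mm²) is removed, clipping the outline — 1 connected region; (whole slice rotated 25° about Z — lengths, areas and connectivity unchanged). The outline is a single polygon with 17 vertices. Extrusion per mm of travel: 0.4 × 0.3 / (π × 0.875²) = 0.049890. Accumulating E over each segment gives final E = 2.2614.

G0 X-2.65 Y1.75 Z6.00
G1 X-1.63 Y-2.42 E0.2142
G1 X0.91 Y-5.88 E0.4283
G1 X4.58 Y-8.10 E0.6423
G1 X4.68 Y-8.12 E0.6474
G1 X7.00 Y-6.42 E0.7909
G1 X8.93 Y-3.25 E0.9760
G1 X9.49 Y0.41 E1.1608
G1 X8.61 Y4.01 E1.3457
G1 X6.42 Y7.00 E1.5306
G1 X5.95 Y7.29 E1.5581
G1 X5.56 Y7.01 E1.5821
G1 X3.48 Y6.50 E1.6889
G1 X1.35 Y6.82 E1.7964
G1 X-0.48 Y7.94 E1.9034
G1 X-0.67 Y8.19 E1.9191
G1 X-2.00 Y6.00 E2.0469
G1 X-2.65 Y1.75 E2.2614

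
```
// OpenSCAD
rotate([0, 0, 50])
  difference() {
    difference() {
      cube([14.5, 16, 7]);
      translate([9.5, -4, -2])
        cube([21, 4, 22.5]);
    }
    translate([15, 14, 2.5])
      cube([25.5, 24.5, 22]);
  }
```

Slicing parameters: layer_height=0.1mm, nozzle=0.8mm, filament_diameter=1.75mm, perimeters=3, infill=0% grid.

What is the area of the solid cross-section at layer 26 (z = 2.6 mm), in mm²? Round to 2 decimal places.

232.00 mm²

At z = 2.6 mm: the 14.5×16 cube contributes its full rectangle (area 232.00 mm²); the cube at (9.5, -4) (footprint 21×4) is included at this height (area 84.00 mm²); After the difference (first − rest): starting from the 14.5×16 cube (232.00 mm²), the 21×4 cube at (9.5, -4) misses the remaining region (no effect) — area = 232.00 mm²; the cube at (15, 14) is present — its section is the full 25.5×24.5 rectangle (area 624.75 mm²); Taking the first minus the rest: starting from the result so far (232.00 mm²), the 25.5×24.5 cube at (15, 14) misses the remaining region (no effect) — area = 232.00 mm²; (rotated 50° about Z; rotation is an isometry so areas/perimeters/island counts are preserved). Overall, the cross-section is a single solid region. Net area = 232.00 mm².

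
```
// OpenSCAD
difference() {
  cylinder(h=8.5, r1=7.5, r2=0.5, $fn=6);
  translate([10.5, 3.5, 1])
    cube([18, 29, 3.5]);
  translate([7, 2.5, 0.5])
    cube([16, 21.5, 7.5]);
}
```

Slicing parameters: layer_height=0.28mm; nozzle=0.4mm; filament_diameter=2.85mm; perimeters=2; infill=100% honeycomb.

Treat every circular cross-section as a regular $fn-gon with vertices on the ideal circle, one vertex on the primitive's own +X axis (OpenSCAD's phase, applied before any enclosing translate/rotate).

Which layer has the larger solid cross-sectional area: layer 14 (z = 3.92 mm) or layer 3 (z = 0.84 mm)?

Layer 14 (z = 3.92): the cone: at t=0.461 of its height the radius interpolates to r₁+(r₂−r₁)t = 4.272, giving a regular 6-gon of that circumradius (area = (6/2)·4.272²·sin(360°/6) = 47.41 mm²); the cube at (10.5, 3.5) is present — its section is the full 18×29 rectangle (area 522.00 mm²); the cube at (7, 2.5) is present — its section is the full 16×21.5 rectangle (area 344.00 mm²); After the difference (first − rest): starting from the cone (47.41 mm²), the 18×29 cube at (10.5, 3.5) misses the remaining region (no effect); the 16×21.5 cube at (7, 2.5) misses the remaining region (no effect) — area = 47.41 mm². So its area = 47.41 mm². Layer 3 (z = 0.84): the cone (r1=7.5→r2=0.5) has section circumradius 6.808 here — a regular 6-gon (area = (6/2)·6.808²·sin(360°/6) = 120.43 mm²); the cube at (10.5, 3.5) is absent (z outside [1, 4.5]); the 16×21.5 cube at (7, 2.5) contributes its full rectangle (area 344.00 mm²); Subtracting the remaining from the first: starting from the cone (120.43 mm²), the 16×21.5 cube at (7, 2.5) misses the remaining region (no effect) — area = 120.43 mm². So its area = 120.43 mm². Layer 3 is larger (120.43 vs 47.41 mm²).

layer 3 (z = 0.84 mm)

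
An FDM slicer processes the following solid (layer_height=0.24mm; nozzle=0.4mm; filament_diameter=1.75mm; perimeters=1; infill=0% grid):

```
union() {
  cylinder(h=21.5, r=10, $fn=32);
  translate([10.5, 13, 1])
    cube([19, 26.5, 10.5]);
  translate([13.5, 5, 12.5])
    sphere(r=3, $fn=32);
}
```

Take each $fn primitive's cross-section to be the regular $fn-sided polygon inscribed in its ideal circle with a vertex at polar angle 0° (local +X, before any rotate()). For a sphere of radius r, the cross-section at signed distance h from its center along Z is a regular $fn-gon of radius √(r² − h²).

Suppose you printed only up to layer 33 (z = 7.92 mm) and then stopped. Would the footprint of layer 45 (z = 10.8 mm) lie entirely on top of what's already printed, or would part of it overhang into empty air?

part overhangs

Compare the two slices. At z = 7.92: the cylinder: section is a regular 32-gon, circumradius r=10 (area = (32/2)·10.000²·sin(360°/32) = 312.14 mm²); the 19×26.5 cube at (10.5, 13) contributes its full rectangle (area 503.50 mm²); the sphere at (13.5, 5) does not reach this height (|z−center|=4.580 > r=3); Combining (union): the 2 present regions are separate (no shared area or edge), so areas and boundary lengths simply add and each stays a separate island — area = 815.64 mm². At z = 10.8: the r=10 cylinder contributes a regular 32-gon of circumradius 10 (area = (32/2)·10.000²·sin(360°/32) = 312.14 mm²); the cube at (10.5, 13) (footprint 19×26.5) is included at this height (area 503.50 mm²); the r=3 sphere at (13.5, 5) contributes a regular 32-gon of circumradius √(3²−1.7²) = 2.472 (area = (32/2)·2.472²·sin(360°/32) = 19.07 mm²); Taking the union: the 3 present regions are separate (no shared area or edge), so areas and boundary lengths simply add and each stays a separate island — area = 834.72 mm². Checking containment: at z = 10.8 the cross-section extends beyond the z = 7.92 cross-section by about 19.07 mm².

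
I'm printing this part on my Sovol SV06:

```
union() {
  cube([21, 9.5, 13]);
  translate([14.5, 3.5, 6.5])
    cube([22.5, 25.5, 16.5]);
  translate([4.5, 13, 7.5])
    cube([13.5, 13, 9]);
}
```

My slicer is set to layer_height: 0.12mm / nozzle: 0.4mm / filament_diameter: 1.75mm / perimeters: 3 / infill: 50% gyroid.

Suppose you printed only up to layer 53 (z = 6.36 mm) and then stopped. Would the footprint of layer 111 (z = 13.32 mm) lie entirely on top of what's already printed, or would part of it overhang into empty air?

Compare the two slices. At z = 6.36: the 21×9.5 cube contributes its full rectangle (area 199.50 mm²); the cube at (14.5, 3.5) is absent (z outside [6.5, 23]); the cube at (4.5, 13) is absent (z outside [7.5, 16.5]); Merging all regions: only the 21×9.5 cube is present, so the union is just that shape — area = 199.50 mm². At z = 13.32: the cube is absent (z outside [0, 13]); the 22.5×25.5 cube at (14.5, 3.5) contributes its full rectangle (area 573.75 mm²); the cube at (4.5, 13) is present — its section is the full 13.5×13 rectangle (area 175.50 mm²); Merging all regions: the regions partially overlap — summed areas 749.25 mm² minus the doubly-counted overlap 45.50 mm² gives 703.75 mm² — area = 703.75 mm². Checking containment: at z = 13.32 the cross-section extends beyond the z = 6.36 cross-section by about 664.75 mm².

part overhangs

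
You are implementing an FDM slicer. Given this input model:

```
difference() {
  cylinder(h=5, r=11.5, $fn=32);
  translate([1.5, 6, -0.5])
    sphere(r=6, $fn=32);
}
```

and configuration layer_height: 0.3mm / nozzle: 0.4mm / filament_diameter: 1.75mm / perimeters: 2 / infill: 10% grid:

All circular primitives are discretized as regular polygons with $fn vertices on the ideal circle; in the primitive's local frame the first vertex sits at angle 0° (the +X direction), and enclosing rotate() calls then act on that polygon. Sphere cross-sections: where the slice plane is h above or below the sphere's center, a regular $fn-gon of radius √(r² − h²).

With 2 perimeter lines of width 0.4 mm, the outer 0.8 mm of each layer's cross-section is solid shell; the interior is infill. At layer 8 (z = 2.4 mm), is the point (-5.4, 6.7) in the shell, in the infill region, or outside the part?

infill

At z = 2.4 mm: the r=11.5 cylinder gives a regular 32-gon of circumradius 11.5 (constant along its height); the sphere at (1.5, 6): section is a regular 32-gon, circumradius = √(r²−h²) = √(6²−2.9²) = 5.253; After the difference (first − rest): starting from the r=11.5 cylinder, the r=6 sphere at (1.5, 6) lies wholly inside it (removes its full 86.12 mm² and its 32.95 mm outline becomes a hole wall) — 1 connected region with 1 hole. Overall, the cross-section is one region with 1 hole. The nearest boundary edge runs (-3.65, 7.02)→(-3.75, 6.00); distance from the point to it = 1.71 mm. The point is inside the cross-section and 1.71 mm from the nearest boundary — more than the 0.8 mm shell width (2 × 0.4), so it's in the infill interior.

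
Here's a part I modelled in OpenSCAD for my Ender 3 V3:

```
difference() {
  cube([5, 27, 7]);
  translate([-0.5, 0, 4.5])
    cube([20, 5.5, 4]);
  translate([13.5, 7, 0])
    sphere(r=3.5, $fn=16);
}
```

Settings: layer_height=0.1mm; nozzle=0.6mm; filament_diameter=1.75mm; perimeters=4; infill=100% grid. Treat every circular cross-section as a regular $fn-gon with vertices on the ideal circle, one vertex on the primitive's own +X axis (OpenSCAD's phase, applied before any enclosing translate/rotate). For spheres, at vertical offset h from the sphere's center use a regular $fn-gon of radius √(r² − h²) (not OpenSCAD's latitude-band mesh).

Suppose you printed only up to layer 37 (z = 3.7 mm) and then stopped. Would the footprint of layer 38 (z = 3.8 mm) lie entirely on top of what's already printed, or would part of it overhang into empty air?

Compare the two slices. At z = 3.7: the cube is present — its section is the full 5×27 rectangle (area 135.00 mm²); the cube at (-0.5, 0) does not reach this height (z outside [4.5, 8.5]); the sphere at (13.5, 7) does not reach this height (|z−center|=3.700 > r=3.5); Subtracting the remaining from the first: none of the subtracted shapes is present at this height, so the 5×27 cube is unchanged — area = 135.00 mm². At z = 3.8: the 5×27 cube contributes its full rectangle (area 135.00 mm²); the cube at (-0.5, 0) does not reach this height (z outside [4.5, 8.5]); the sphere at (13.5, 7) is not intersected at this z (|z−center|=3.800 > r=3.5); Taking the first minus the rest: none of the subtracted shapes is present at this height, so the 5×27 cube is unchanged — area = 135.00 mm². Checking containment: the cross-section at z = 3.8 is a subset of the cross-section at z = 3.7.

entirely on top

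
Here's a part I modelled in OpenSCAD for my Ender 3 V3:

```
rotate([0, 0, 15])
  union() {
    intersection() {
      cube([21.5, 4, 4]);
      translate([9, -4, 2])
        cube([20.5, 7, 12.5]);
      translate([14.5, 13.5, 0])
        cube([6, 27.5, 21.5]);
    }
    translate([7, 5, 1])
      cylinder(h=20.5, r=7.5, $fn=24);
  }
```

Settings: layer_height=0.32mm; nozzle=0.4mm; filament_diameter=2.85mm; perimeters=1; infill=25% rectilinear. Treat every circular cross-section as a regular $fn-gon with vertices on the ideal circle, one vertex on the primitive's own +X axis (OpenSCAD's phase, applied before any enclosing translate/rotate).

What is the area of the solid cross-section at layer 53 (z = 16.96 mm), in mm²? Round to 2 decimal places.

At z = 16.96 mm: the cube is not intersected at this z (z outside [0, 4]); the cube at (9, -4) is not intersected at this z (z outside [2, 14.5]); the 6×27.5 cube at (14.5, 13.5) contributes its full rectangle (area 165.00 mm²); After intersecting: at least one operand is absent at this height, so nothing remains; the r=7.5 cylinder at (7, 5) contributes a regular 24-gon of circumradius 7.5 (area = (24/2)·7.500²·sin(360°/24) = 174.70 mm²); Merging all regions: only the r=7.5 cylinder at (7, 5) is present, so the union is just that shape — area = 174.70 mm²; (whole slice rotated 15° about Z — lengths, areas and connectivity unchanged). Overall, the cross-section is a single solid region. Net area = 174.70 mm².

174.70 mm²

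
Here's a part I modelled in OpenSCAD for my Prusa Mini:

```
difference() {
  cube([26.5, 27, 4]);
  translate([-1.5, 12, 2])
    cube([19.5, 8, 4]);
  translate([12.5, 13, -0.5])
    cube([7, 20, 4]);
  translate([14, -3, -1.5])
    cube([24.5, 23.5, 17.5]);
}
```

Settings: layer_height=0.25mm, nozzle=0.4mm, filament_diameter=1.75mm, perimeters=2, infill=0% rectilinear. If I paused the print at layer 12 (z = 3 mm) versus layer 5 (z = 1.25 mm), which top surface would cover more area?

layer 5 (z = 1.25 mm)

Layer 12 (z = 3): the cube is present — its section is the full 26.5×27 rectangle (area 715.50 mm²); the cube at (-1.5, 12) is present — its section is the full 19.5×8 rectangle (area 156.00 mm²); the cube at (12.5, 13) is present — its section is the full 7×20 rectangle (area 140.00 mm²); the cube at (14, -3) is present — its section is the full 24.5×23.5 rectangle (area 575.75 mm²); After the difference (first − rest): starting from the 26.5×27 cube (715.50 mm²), the 19.5×8 cube at (-1.5, 12) partially overlaps it — only the 144.00 mm² overlap (of its 156.00 mm²) is removed, clipping the outline; the 7×20 cube at (12.5, 13) partially overlaps it — only the 59.50 mm² overlap (of its 140.00 mm²) is removed, clipping the outline; the 24.5×23.5 cube at (14, -3) partially overlaps it — only the 211.00 mm² overlap (of its 575.75 mm²) is removed, clipping the outline — area = 301.00 mm². So its area = 301.00 mm². Layer 5 (z = 1.25): the 26.5×27 cube contributes its full rectangle (area 715.50 mm²); the cube at (-1.5, 12) is absent (z outside [2, 6]); the 7×20 cube at (12.5, 13) contributes its full rectangle (area 140.00 mm²); the cube at (14, -3) (footprint 24.5×23.5) is included at this height (area 575.75 mm²); After the difference (first − rest): starting from the 26.5×27 cube (715.50 mm²), the 7×20 cube at (12.5, 13) partially overlaps it — only the 98.00 mm² overlap (of its 140.00 mm²) is removed, clipping the outline; the 24.5×23.5 cube at (14, -3) partially overlaps it — only the 215.00 mm² overlap (of its 575.75 mm²) is removed, clipping the outline — area = 402.50 mm². So its area = 402.50 mm². Layer 5 is larger (402.50 vs 301.00 mm²).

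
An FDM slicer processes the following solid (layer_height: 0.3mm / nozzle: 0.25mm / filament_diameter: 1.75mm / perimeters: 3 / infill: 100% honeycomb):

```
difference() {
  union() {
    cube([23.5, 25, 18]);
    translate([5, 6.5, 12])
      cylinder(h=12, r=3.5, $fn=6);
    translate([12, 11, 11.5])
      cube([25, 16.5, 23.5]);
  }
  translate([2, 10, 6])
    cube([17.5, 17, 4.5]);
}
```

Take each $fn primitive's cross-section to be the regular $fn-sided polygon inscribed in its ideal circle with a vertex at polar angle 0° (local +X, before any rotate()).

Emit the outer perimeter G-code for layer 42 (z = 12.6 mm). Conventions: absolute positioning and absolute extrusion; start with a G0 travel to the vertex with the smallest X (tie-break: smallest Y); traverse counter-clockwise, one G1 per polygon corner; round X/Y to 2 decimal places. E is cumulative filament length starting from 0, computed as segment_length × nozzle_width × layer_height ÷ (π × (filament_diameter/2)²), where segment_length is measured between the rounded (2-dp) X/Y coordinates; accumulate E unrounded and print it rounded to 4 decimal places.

G0 X0.00 Y0.00 Z12.60
G1 X23.50 Y0.00 E0.7328
G1 X23.50 Y11.00 E1.0758
G1 X37.00 Y11.00 E1.4967
G1 X37.00 Y27.50 E2.0112
G1 X12.00 Y27.50 E2.7907
G1 X12.00 Y25.00 E2.8687
G1 X0.00 Y25.00 E3.2429
G1 X0.00 Y0.00 E4.0224

At z = 12.6 mm: the 23.5×25 cube contributes its full rectangle; the r=3.5 cylinder at (5, 6.5) contributes a regular 6-gon of circumradius 3.5; the cube at (12, 11) (footprint 25×16.5) is included at this height; Taking the union: the regions partially overlap (shared area 192.83 mm²), so overlapping operands fuse into one piece — 1 connected region; the cube at (2, 10) does not reach this height (z outside [6, 10.5]); After the difference (first − rest): none of the subtracted shapes is present at this height, so the result so far is unchanged — 1 connected region. The outline is a single polygon with 8 vertices. Extrusion per mm of travel: 0.25 × 0.3 / (π × 0.875²) = 0.031181. Accumulating E over each segment gives final E = 4.0224.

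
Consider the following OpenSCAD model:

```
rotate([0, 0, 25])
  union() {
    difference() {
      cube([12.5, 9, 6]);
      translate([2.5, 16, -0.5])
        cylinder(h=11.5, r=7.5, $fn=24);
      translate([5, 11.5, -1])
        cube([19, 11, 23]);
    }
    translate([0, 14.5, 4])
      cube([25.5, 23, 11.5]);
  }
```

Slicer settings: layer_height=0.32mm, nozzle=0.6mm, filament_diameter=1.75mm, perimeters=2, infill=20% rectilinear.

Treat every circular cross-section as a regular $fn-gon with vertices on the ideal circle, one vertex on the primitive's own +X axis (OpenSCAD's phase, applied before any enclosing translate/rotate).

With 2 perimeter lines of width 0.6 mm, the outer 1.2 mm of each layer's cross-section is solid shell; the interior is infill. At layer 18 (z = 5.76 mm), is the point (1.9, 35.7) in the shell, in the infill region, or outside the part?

infill

At z = 5.76 mm: the 12.5×9 cube contributes its full rectangle; the r=7.5 cylinder at (2.5, 16) gives a regular 24-gon of circumradius 7.5 (constant along its height); the 19×11 cube at (5, 11.5) contributes its full rectangle; Taking the first minus the rest: starting from the 12.5×9 cube, the r=7.5 cylinder at (2.5, 16) partially overlaps it — only the 1.59 mm² overlap (of its 174.70 mm²) is removed, clipping the outline; the 19×11 cube at (5, 11.5) misses the remaining region (no effect) — 1 connected region; the cube at (0, 14.5) (footprint 25.5×23) is included at this height; Merging all regions: the 2 present regions are separate (no shared area or edge), so areas and boundary lengths simply add and each stays a separate island — 2 connected regions; (rotated 25° about Z; rotation is an isometry so areas/perimeters/island counts are preserved). Overall, the cross-section has 2 separate islands. Undo the 25° rotation: the query point maps to (16.809, 31.552) in the un-rotated model frame. The nearest boundary edge runs (0.00, 37.50)→(25.50, 37.50); distance from the point to it = 5.95 mm. (Shell/infill is judged within the island containing the point — the largest one.) The point is inside the cross-section and 5.95 mm from the nearest boundary — more than the 1.2 mm shell width (2 × 0.6), so it's in the infill interior.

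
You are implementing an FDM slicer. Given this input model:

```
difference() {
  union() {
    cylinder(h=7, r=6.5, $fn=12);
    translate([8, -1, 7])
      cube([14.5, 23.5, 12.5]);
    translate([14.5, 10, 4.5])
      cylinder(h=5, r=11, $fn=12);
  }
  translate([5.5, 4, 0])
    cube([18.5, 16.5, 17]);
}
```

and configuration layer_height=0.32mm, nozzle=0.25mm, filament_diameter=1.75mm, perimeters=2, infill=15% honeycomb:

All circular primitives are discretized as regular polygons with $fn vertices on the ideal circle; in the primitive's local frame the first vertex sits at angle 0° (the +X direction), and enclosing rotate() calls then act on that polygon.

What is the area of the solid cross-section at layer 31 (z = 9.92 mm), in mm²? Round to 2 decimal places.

At z = 9.92 mm: the cylinder does not reach this height (z outside [0, 7]); the 14.5×23.5 cube at (8, -1) contributes its full rectangle (area 340.75 mm²); the cylinder at (14.5, 10) is not intersected at this z (z outside [4.5, 9.5]); Combining (union): only the 14.5×23.5 cube at (8, -1) is present, so the union is just that shape — area = 340.75 mm²; the cube at (5.5, 4) is present — its section is the full 18.5×16.5 rectangle (area 305.25 mm²); Subtracting the remaining from the first: starting from that combined region (340.75 mm²), the 18.5×16.5 cube at (5.5, 4) partially overlaps it — only the 239.25 mm² overlap (of its 305.25 mm²) is removed, clipping the outline — area = 101.50 mm². Overall, the cross-section has 2 separate islands. Net area = 101.50 mm².

101.50 mm²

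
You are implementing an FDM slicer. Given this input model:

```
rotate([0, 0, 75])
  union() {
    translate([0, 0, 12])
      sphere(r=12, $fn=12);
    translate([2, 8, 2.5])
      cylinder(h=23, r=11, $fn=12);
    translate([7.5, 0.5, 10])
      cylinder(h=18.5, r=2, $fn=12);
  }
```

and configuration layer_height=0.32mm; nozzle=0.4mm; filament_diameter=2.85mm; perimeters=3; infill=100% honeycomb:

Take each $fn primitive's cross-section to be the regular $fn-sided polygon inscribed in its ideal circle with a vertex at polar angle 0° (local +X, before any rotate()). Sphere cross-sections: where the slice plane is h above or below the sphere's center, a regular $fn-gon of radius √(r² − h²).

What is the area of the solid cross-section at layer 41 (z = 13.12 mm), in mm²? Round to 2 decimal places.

577.81 mm²

At z = 13.12 mm: the r=12 sphere slices to a regular 12-gon of circumradius 11.948 (√(r²−h²) with h=1.12 from center) (area = (12/2)·11.948²·sin(360°/12) = 428.24 mm²); the r=11 cylinder at (2, 8) gives a regular 12-gon of circumradius 11 (constant along its height) (area = (12/2)·11.000²·sin(360°/12) = 363.00 mm²); the r=2 cylinder at (7.5, 0.5) gives a regular 12-gon of circumradius 2 (constant along its height) (area = (12/2)·2.000²·sin(360°/12) = 12.00 mm²); Merging all regions: the regions partially overlap — summed areas 803.24 mm² minus the doubly-counted overlap 225.43 mm² gives 577.81 mm² — area = 577.81 mm²; (rotated 75° about Z; rotation is an isometry so areas/perimeters/island counts are preserved). Overall, the cross-section is a single solid region. Net area = 577.81 mm².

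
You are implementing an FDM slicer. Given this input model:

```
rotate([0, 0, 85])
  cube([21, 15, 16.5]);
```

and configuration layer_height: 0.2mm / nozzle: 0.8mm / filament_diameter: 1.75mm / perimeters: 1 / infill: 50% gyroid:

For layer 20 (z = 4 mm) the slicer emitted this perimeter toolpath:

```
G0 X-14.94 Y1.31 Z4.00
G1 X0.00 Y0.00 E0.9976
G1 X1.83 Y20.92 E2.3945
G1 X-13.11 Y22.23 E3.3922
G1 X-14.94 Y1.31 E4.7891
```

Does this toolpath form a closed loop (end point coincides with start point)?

Start point (G0): (-14.94, 1.31). End point (last G1): the path returns to the start — closed.

yes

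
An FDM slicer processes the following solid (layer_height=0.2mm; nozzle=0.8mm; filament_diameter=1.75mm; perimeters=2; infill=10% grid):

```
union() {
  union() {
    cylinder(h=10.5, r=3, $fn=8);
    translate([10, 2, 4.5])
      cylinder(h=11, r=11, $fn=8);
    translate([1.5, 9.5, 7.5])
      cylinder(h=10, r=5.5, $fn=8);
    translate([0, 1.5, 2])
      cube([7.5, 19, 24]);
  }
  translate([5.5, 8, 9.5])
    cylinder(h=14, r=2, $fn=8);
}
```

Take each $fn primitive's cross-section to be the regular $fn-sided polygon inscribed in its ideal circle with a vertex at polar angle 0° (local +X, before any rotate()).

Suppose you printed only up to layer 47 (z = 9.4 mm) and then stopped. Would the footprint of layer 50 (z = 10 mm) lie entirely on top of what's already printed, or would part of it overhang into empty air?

entirely on top

Compare the two slices. At z = 9.4: the r=3 cylinder contributes a regular 8-gon of circumradius 3 (area = (8/2)·3.000²·sin(360°/8) = 25.46 mm²); the r=11 cylinder at (10, 2) gives a regular 8-gon of circumradius 11 (constant along its height) (area = (8/2)·11.000²·sin(360°/8) = 342.24 mm²); the r=5.5 cylinder at (1.5, 9.5) gives a regular 8-gon of circumradius 5.5 (constant along its height) (area = (8/2)·5.500²·sin(360°/8) = 85.56 mm²); the cube at (0, 1.5) is present — its section is the full 7.5×19 rectangle (area 142.50 mm²); Combining (union): the regions partially overlap — summed areas 595.76 mm² minus the doubly-counted overlap 133.71 mm² gives 462.05 mm² — area = 462.05 mm²; the cylinder at (5.5, 8) is not intersected at this z (z outside [9.5, 23.5]); Combining (union): only that combined region is present, so the union is just that shape — area = 462.05 mm². At z = 10: the cylinder: section is a regular 8-gon, circumradius r=3 (area = (8/2)·3.000²·sin(360°/8) = 25.46 mm²); the cylinder at (10, 2): section is a regular 8-gon, circumradius r=11 (area = (8/2)·11.000²·sin(360°/8) = 342.24 mm²); the cylinder at (1.5, 9.5): section is a regular 8-gon, circumradius r=5.5 (area = (8/2)·5.500²·sin(360°/8) = 85.56 mm²); the cube at (0, 1.5) is present — its section is the full 7.5×19 rectangle (area 142.50 mm²); Merging all regions: the regions partially overlap — summed areas 595.76 mm² minus the doubly-counted overlap 133.71 mm² gives 462.05 mm² — area = 462.05 mm²; the r=2 cylinder at (5.5, 8) gives a regular 8-gon of circumradius 2 (constant along its height) (area = (8/2)·2.000²·sin(360°/8) = 11.31 mm²); Merging all regions: the r=2 cylinder at (5.5, 8) lies entirely inside the result so far, so the union is just the result so far — area = 462.05 mm². Checking containment: the cross-section at z = 10 is a subset of the cross-section at z = 9.4.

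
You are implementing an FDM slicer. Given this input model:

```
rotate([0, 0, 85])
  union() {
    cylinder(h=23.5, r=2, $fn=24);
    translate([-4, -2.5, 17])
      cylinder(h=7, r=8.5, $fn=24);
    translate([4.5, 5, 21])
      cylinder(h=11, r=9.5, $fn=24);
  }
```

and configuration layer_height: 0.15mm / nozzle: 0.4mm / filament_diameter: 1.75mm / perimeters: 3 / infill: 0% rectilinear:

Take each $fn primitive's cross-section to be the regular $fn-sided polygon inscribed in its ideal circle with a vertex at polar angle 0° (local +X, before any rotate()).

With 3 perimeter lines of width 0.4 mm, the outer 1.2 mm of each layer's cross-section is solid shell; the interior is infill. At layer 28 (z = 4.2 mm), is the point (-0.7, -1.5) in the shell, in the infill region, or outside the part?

At z = 4.2 mm: the r=2 cylinder contributes a regular 24-gon of circumradius 2; the cylinder at (-4, -2.5) is not intersected at this z (z outside [17, 24]); the cylinder at (4.5, 5) is not intersected at this z (z outside [21, 32]); Combining (union): only the r=2 cylinder is present, so the union is just that shape — 1 connected region; (rotated 85° about Z; rotation is an isometry so areas/perimeters/island counts are preserved). Overall, the cross-section is a single solid region. Undo the 85° rotation: the query point maps to (-1.555, 0.567) in the un-rotated model frame. The nearest boundary edge runs (-1.73, 1.00)→(-1.93, 0.52); distance from the point to it = 0.33 mm. The point is inside the cross-section, 0.33 mm from the nearest boundary — within the 1.2 mm shell band (3 × 0.4).

shell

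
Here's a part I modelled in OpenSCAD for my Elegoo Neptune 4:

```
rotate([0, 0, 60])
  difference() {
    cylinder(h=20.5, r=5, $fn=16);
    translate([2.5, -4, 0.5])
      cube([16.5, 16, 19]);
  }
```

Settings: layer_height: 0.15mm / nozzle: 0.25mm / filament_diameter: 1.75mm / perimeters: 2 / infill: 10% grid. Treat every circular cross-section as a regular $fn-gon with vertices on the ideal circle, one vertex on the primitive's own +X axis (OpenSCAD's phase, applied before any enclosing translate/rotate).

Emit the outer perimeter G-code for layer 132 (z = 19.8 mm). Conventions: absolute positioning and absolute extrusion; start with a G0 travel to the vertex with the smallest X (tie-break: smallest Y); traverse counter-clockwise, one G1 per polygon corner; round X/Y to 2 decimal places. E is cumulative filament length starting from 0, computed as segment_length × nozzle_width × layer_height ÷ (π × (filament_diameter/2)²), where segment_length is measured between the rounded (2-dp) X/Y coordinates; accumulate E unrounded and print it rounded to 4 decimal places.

At z = 19.8 mm: the r=5 cylinder contributes a regular 16-gon of circumradius 5; the cube at (2.5, -4) is not intersected at this z (z outside [0.5, 19.5]); After the difference (first − rest): none of the subtracted shapes is present at this height, so the r=5 cylinder is unchanged — 1 connected region; (rotated 60° about Z; rotation is an isometry so areas/perimeters/island counts are preserved). The outline is a single polygon with 16 vertices. Extrusion per mm of travel: 0.25 × 0.15 / (π × 0.875²) = 0.015591. Accumulating E over each segment gives final E = 0.4867.

G0 X-4.96 Y0.65 Z19.80
G1 X-4.83 Y-1.29 E0.0303
G1 X-3.97 Y-3.04 E0.0607
G1 X-2.50 Y-4.33 E0.0912
G1 X-0.65 Y-4.96 E0.1217
G1 X1.29 Y-4.83 E0.1520
G1 X3.04 Y-3.97 E0.1824
G1 X4.33 Y-2.50 E0.2129
G1 X4.96 Y-0.65 E0.2433
G1 X4.83 Y1.29 E0.2737
G1 X3.97 Y3.04 E0.3041
G1 X2.50 Y4.33 E0.3346
G1 X0.65 Y4.96 E0.3650
G1 X-1.29 Y4.83 E0.3953
G1 X-3.04 Y3.97 E0.4257
G1 X-4.33 Y2.50 E0.4562
G1 X-4.96 Y0.65 E0.4867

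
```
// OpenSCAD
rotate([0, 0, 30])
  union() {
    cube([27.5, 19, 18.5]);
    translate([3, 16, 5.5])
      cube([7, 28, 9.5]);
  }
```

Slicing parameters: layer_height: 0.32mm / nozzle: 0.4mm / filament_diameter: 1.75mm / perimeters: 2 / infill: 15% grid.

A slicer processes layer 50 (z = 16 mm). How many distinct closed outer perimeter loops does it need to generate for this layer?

At z = 16 mm: the 27.5×19 cube contributes its full rectangle; the cube at (3, 16) is not intersected at this z (z outside [5.5, 15]); Taking the union: only the 27.5×19 cube is present, so the union is just that shape — 1 connected region; (rotated 30° about Z; rotation is an isometry so areas/perimeters/island counts are preserved). The result has 1 disconnected region.

1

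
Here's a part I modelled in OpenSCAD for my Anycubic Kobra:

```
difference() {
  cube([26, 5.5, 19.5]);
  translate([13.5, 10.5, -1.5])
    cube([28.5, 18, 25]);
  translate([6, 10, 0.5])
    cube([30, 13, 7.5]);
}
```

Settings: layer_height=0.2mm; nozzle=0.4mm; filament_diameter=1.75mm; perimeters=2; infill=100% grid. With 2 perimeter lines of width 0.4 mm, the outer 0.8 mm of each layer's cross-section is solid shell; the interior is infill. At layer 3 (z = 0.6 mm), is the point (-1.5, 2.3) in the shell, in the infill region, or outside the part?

At z = 0.6 mm: the cube (footprint 26×5.5) is included at this height; the 28.5×18 cube at (13.5, 10.5) contributes its full rectangle; the cube at (6, 10) (footprint 30×13) is included at this height; Taking the first minus the rest: starting from the 26×5.5 cube, the 28.5×18 cube at (13.5, 10.5) misses the remaining region (no effect); the 30×13 cube at (6, 10) misses the remaining region (no effect) — 1 connected region. Overall, the cross-section is a single solid region. The nearest boundary edge runs (0.00, 0.00)→(0.00, 5.50); distance from the point to it = 1.50 mm. The point is not inside any of the regions above, so it lies outside the cross-section (1.50 mm from the nearest boundary).

outside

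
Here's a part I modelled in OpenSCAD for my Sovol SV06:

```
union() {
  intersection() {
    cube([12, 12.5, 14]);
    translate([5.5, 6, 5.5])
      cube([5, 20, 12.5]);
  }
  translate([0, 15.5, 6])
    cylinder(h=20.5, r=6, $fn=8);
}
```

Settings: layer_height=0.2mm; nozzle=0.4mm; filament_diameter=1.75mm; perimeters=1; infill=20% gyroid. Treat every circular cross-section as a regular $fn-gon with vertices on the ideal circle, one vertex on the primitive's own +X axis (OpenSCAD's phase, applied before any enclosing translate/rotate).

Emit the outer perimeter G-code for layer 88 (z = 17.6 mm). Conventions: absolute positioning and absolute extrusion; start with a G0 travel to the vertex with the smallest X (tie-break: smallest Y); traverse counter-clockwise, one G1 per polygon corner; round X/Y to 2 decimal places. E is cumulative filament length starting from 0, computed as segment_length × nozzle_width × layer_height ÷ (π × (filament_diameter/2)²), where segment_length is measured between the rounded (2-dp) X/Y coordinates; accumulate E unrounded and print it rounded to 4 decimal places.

G0 X-6.00 Y15.50 Z17.60
G1 X-4.24 Y11.26 E0.1527
G1 X0.00 Y9.50 E0.3054
G1 X4.24 Y11.26 E0.4581
G1 X6.00 Y15.50 E0.6108
G1 X4.24 Y19.74 E0.7634
G1 X0.00 Y21.50 E0.9161
G1 X-4.24 Y19.74 E1.0688
G1 X-6.00 Y15.50 E1.2215

At z = 17.6 mm: the cube is absent (z outside [0, 14]); the cube at (5.5, 6) is present — its section is the full 5×20 rectangle; After intersecting: at least one operand is absent at this height, so nothing remains; the r=6 cylinder at (0, 15.5) gives a regular 8-gon of circumradius 6 (constant along its height); Combining (union): only the r=6 cylinder at (0, 15.5) is present, so the union is just that shape — 1 connected region. The outline is a single polygon with 8 vertices. Extrusion per mm of travel: 0.4 × 0.2 / (π × 0.875²) = 0.033260. Accumulating E over each segment gives final E = 1.2215.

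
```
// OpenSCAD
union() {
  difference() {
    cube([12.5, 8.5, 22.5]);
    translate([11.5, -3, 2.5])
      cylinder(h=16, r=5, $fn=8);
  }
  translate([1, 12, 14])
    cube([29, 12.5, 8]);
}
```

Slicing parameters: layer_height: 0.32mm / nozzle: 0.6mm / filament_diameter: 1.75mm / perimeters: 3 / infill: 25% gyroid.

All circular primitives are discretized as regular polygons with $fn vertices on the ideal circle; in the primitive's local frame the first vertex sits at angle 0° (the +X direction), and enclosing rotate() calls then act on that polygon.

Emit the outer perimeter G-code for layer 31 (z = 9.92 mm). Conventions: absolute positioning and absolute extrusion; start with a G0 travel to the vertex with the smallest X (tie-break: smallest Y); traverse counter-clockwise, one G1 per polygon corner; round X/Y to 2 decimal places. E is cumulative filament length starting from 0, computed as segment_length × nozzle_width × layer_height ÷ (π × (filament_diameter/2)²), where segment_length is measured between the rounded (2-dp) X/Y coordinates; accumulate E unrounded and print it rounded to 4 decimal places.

G0 X0.00 Y0.00 Z9.92
G1 X7.74 Y0.00 E0.6178
G1 X7.96 Y0.54 E0.6644
G1 X11.50 Y2.00 E0.9701
G1 X12.50 Y1.59 E1.0563
G1 X12.50 Y8.50 E1.6079
G1 X0.00 Y8.50 E2.6057
G1 X0.00 Y0.00 E3.2842

At z = 9.92 mm: the cube (footprint 12.5×8.5) is included at this height; the r=5 cylinder at (11.5, -3) gives a regular 8-gon of circumradius 5 (constant along its height); Subtracting the remaining from the first: starting from the 12.5×8.5 cube, the r=5 cylinder at (11.5, -3) partially overlaps it — only the 6.33 mm² overlap (of its 70.71 mm²) is removed, clipping the outline — 1 connected region; the cube at (1, 12) does not reach this height (z outside [14, 22]); Combining (union): only that combined region is present, so the union is just that shape — 1 connected region. The outline is a single polygon with 7 vertices. Extrusion per mm of travel: 0.6 × 0.32 / (π × 0.875²) = 0.079824. Accumulating E over each segment gives final E = 3.2842.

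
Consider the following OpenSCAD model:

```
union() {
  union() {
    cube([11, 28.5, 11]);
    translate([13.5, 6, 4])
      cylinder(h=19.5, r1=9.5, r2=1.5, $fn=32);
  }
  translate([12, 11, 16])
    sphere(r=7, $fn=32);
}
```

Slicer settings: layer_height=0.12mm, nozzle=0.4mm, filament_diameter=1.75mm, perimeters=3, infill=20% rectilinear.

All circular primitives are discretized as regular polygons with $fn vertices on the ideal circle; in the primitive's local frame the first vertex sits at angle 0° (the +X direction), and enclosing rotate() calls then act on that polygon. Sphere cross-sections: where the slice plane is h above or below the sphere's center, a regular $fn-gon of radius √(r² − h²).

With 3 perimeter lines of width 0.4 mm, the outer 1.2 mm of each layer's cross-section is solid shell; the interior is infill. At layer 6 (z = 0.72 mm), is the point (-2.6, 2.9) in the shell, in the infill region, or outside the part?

outside

At z = 0.72 mm: the cube (footprint 11×28.5) is included at this height; the cone at (13.5, 6) does not reach this height (z outside [4, 23.5]); Taking the union: only the 11×28.5 cube is present, so the union is just that shape — 1 connected region; the sphere at (12, 11) does not reach this height (|z−center|=15.280 > r=7); Taking the union: only that combined region is present, so the union is just that shape — 1 connected region. Overall, the cross-section is a single solid region. The nearest boundary edge runs (0.00, 28.50)→(0.00, 0.00); distance from the point to it = 2.60 mm. The point is not inside any of the regions above, so it lies outside the cross-section (2.60 mm from the nearest boundary).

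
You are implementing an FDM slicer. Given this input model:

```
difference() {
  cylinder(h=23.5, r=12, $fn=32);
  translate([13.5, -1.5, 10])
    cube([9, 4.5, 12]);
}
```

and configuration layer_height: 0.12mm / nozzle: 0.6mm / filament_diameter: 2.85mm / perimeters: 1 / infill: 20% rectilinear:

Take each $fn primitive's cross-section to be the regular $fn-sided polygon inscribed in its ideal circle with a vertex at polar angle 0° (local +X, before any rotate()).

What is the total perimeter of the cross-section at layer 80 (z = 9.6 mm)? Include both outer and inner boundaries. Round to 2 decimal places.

75.28 mm

At z = 9.6 mm: the cylinder: section is a regular 32-gon, circumradius r=12 (perimeter = 2·32·12.000·sin(180°/32) = 75.28 mm); the cube at (13.5, -1.5) is absent (z outside [10, 22]); Subtracting the remaining from the first: none of the subtracted shapes is present at this height, so the r=12 cylinder is unchanged — boundary = 75.28 mm. Overall, the cross-section is a single solid region. Total boundary length (outer) = 75.28 mm.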